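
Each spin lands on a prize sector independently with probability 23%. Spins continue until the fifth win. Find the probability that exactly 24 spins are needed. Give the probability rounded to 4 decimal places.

Y = trial on which the fifth success occurs; negative binomial, r=5, p=0.23.
P(Y=24) = C(23,4) · p^5 · (1−p)^19
= 8855 · 0.00064363 · 0.0069715 = 0.039733

0.0397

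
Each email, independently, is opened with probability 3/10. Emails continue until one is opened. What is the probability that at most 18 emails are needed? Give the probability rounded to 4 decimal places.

Y = number of emails to the first success; geometric, p = 0.30.
P(Y ≤ 18) = 1 − (1−p)^18 = 1 − 0.001628 = 0.998372

0.9984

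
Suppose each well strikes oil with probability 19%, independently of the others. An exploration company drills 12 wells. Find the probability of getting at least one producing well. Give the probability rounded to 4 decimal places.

P(at least one) = 1 − P(none) = 1 − (1 − 0.19)^12
= 1 − 0.079766 = 0.920234

0.9202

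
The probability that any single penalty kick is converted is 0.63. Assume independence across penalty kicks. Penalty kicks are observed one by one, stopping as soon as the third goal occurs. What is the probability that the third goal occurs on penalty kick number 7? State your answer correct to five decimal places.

Y = trial on which the third success occurs; negative binomial, r=3, p=0.63.
P(Y=7) = C(6,2) · p^3 · (1−p)^4
= 15 · 0.25005 · 0.018742 = 0.0702943

0.07029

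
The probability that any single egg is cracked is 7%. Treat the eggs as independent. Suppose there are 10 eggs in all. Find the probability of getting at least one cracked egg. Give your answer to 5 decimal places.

0.51602

P(at least one) = 1 − P(none) = 1 − (1 − 0.07)^10
= 1 − 0.4839823 = 0.5160177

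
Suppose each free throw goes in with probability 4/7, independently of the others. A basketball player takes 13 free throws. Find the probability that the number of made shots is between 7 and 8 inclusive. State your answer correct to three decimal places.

0.423

X ~ Binomial(13, 0.571429); P(7 ≤ X ≤ 8) = Σ C(13,k) p^k (1−p)^(13−k) over k:
  k=7: C(13,7)·0.571429^7·0.428571^6 = 0.21154
  k=8: C(13,8)·0.571429^8·0.428571^5 = 0.21154
Total = 0.42308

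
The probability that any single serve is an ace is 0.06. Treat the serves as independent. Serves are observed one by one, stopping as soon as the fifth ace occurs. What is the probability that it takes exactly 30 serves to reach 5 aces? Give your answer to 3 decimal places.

0.004

Y = trial on which the fifth success occurs; negative binomial, r=5, p=0.06.
P(Y=30) = C(29,4) · p^5 · (1−p)^25
= 23751 · 7.776e-07 · 0.21291 = 0.00393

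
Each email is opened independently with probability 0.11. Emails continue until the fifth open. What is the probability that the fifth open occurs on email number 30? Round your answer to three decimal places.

Y = trial on which the fifth success occurs; negative binomial, r=5, p=0.11.
P(Y=30) = C(29,4) · p^5 · (1−p)^25
= 23751 · 1.6105e-05 · 0.054294 = 0.02077

0.021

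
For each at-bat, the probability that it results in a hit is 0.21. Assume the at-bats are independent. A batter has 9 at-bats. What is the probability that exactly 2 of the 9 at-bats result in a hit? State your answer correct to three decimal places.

X ~ Binomial(n=9, p=0.21).
P(X=2) = C(9,2) · p^2 · (1−p)^7
= 36 · 0.0441 · 0.19204 = 0.30488

0.305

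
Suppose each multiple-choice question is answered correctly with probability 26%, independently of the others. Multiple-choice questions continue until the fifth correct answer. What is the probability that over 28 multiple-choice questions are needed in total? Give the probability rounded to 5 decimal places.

0.11154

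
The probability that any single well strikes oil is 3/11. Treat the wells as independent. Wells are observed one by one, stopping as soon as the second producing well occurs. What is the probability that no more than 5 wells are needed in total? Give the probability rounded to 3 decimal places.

Finishing within 5 wells ⇔ at least 2 successes in the first 5. With X ~ Binomial(5, 0.272727), P(Y ≤ 5) = 1 − P(X ≤ 1).
  k=0: C(5,0)·0.272727^0·0.727273^5 = 0.20346
  k=1: C(5,1)·0.272727^1·0.727273^4 = 0.38149
1 − 0.58496 = 0.41504

0.415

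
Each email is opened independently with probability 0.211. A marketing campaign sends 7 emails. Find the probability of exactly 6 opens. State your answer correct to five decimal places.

0.00049

X ~ Binomial(n=7, p=0.211).
P(X=6) = C(7,6) · p^6 · (1−p)^1
= 7 · 8.8246e-05 · 0.789 = 0.0004874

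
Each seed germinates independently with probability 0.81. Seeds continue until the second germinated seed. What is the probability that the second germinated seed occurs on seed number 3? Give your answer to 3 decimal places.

0.249

Y = trial on which the second success occurs; negative binomial, r=2, p=0.81.
P(Y=3) = C(2,1) · p^2 · (1−p)^1
= 2 · 0.6561 · 0.19 = 0.24932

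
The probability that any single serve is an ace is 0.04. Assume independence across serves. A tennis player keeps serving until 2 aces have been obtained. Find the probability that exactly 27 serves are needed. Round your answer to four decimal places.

Y = trial on which the second success occurs; negative binomial, r=2, p=0.04.
P(Y=27) = C(26,1) · p^2 · (1−p)^25
= 26 · 0.0016 · 0.3604 = 0.014993

0.0150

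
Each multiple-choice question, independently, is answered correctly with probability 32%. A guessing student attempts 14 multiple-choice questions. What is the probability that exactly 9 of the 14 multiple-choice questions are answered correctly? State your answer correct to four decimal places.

0.0102

X ~ Binomial(n=14, p=0.32).
P(X=9) = C(14,9) · p^9 · (1−p)^5
= 2002 · 3.5184e-05 · 0.14539 = 0.010241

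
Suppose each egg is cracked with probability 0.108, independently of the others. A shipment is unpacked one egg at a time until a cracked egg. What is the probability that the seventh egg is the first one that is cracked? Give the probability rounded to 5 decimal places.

0.05440

Geometric (trials to first success), p = 0.108.
P(Y = 7) = (1−p)^6 · p = 0.50372 · 0.108 = 0.0544018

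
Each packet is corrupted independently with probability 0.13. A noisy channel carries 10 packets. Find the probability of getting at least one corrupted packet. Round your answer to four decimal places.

0.7516

P(at least one) = 1 − P(none) = 1 − (1 − 0.13)^10
= 1 − 0.248423 = 0.751577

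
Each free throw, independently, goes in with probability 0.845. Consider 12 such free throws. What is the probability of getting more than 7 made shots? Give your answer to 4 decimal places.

X ~ Binomial(12, 0.845); P(X ≥ 8) = Σ C(12,k) p^k (1−p)^(12−k) over k:
  k=8: C(12,8)·0.845^8·0.155^4 = 0.074265
  k=9: C(12,9)·0.845^9·0.155^3 = 0.179940
  k=10: C(12,10)·0.845^10·0.155^2 = 0.294289
  k=11: C(12,11)·0.845^11·0.155^1 = 0.291700
  k=12: C(12,12)·0.845^12·0.155^0 = 0.132520
Total = 0.972715

0.9727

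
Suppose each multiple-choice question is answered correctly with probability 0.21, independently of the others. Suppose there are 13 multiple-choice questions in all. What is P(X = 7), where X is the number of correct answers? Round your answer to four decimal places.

X ~ Binomial(n=13, p=0.21).
P(X=7) = C(13,7) · p^7 · (1−p)^6
= 1716 · 1.8011e-05 · 0.24309 = 0.007513

0.0075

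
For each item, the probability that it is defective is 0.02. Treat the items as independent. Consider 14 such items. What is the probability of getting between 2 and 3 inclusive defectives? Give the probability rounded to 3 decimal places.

0.031

X ~ Binomial(14, 0.02); P(2 ≤ X ≤ 3) = Σ C(14,k) p^k (1−p)^(14−k) over k:
  k=2: C(14,2)·0.02^2·0.98^12 = 0.02856
  k=3: C(14,3)·0.02^3·0.98^11 = 0.00233
Total = 0.03090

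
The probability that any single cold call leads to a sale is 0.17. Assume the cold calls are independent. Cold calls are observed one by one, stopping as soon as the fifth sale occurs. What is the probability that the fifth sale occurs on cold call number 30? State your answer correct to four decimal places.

0.0320

Y = trial on which the fifth success occurs; negative binomial, r=5, p=0.17.
P(Y=30) = C(29,4) · p^5 · (1−p)^25
= 23751 · 0.00014199 · 0.0094831 = 0.031980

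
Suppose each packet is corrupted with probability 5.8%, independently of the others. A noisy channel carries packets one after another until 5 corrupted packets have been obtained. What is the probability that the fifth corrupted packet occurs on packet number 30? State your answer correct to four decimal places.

0.0035

Y = trial on which the fifth success occurs; negative binomial, r=5, p=0.058.
P(Y=30) = C(29,4) · p^5 · (1−p)^25
= 23751 · 6.5636e-07 · 0.22453 = 0.003500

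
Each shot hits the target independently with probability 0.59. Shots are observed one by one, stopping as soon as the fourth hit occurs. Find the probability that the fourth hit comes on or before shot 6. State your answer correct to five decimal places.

0.52359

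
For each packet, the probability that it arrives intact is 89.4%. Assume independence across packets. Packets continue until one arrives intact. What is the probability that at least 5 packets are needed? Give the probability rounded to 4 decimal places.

Y = number of packets to the first success; geometric, p = 0.894.
P(Y > 4) = P(first 4 all fail) = (1−p)^4 = 0.000126

0.0001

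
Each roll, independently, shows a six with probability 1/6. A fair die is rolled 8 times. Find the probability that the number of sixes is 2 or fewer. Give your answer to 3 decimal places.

X ~ Binomial(8, 0.166667); P(X ≤ 2) = Σ C(8,k) p^k (1−p)^(8−k) over k:
  k=0: C(8,0)·0.166667^0·0.833333^8 = 0.23257
  k=1: C(8,1)·0.166667^1·0.833333^7 = 0.37211
  k=2: C(8,2)·0.166667^2·0.833333^6 = 0.26048
Total = 0.86515

0.865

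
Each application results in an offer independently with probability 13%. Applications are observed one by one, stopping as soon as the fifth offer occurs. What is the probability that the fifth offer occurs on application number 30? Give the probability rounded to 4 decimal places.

0.0271

Y = trial on which the fifth success occurs; negative binomial, r=5, p=0.13.
P(Y=30) = C(29,4) · p^5 · (1−p)^25
= 23751 · 3.7129e-05 · 0.03076 = 0.027126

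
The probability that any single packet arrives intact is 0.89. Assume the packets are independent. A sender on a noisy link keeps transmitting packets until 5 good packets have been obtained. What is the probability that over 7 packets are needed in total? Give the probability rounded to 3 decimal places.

Needing more than 7 packets ⇔ fewer than 5 successes in the first 7. With X ~ Binomial(7, 0.89), P(Y > 7) = P(X ≤ 4).
  k=0: C(7,0)·0.89^0·0.11^7 = 0.00000
  k=1: C(7,1)·0.89^1·0.11^6 = 0.00001
  k=2: C(7,2)·0.89^2·0.11^5 = 0.00027
  k=3: C(7,3)·0.89^3·0.11^4 = 0.00361
  k=4: C(7,4)·0.89^4·0.11^3 = 0.02923
P(X ≤ 4) = 0.03312

0.033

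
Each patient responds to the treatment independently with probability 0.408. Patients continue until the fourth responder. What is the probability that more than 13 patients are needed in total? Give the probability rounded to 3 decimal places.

0.154

Needing more than 13 patients ⇔ fewer than 4 successes in the first 13. With X ~ Binomial(13, 0.408), P(Y > 13) = P(X ≤ 3).
  k=0: C(13,0)·0.408^0·0.592^13 = 0.00110
  k=1: C(13,1)·0.408^1·0.592^12 = 0.00983
  k=2: C(13,2)·0.408^2·0.592^11 = 0.04064
  k=3: C(13,3)·0.408^3·0.592^10 = 0.10270
P(X ≤ 3) = 0.15426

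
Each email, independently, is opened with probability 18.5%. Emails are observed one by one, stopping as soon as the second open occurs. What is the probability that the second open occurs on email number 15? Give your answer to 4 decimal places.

Y = trial on which the second success occurs; negative binomial, r=2, p=0.185.
P(Y=15) = C(14,1) · p^2 · (1−p)^13
= 14 · 0.034225 · 0.069992 = 0.033537

0.0335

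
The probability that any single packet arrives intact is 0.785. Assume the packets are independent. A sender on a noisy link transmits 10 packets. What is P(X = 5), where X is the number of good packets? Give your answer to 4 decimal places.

0.0345

X ~ Binomial(n=10, p=0.785).
P(X=5) = C(10,5) · p^5 · (1−p)^5
= 252 · 0.29809 · 0.0004594 = 0.034510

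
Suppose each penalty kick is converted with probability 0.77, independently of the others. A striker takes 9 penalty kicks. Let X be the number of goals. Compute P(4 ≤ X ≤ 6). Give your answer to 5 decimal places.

X ~ Binomial(9, 0.77); P(4 ≤ X ≤ 6) = Σ C(9,k) p^k (1−p)^(9−k) over k:
  k=4: C(9,4)·0.77^4·0.23^5 = 0.0285084
  k=5: C(9,5)·0.77^5·0.23^4 = 0.0954411
  k=6: C(9,6)·0.77^6·0.23^3 = 0.2130135
Total = 0.3369630

0.33696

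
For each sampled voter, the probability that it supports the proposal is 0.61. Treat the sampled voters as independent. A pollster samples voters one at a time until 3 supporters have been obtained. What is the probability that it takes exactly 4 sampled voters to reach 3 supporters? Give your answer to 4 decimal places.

0.2656

Y = trial on which the third success occurs; negative binomial, r=3, p=0.61.
P(Y=4) = C(3,2) · p^3 · (1−p)^1
= 3 · 0.22698 · 0.39 = 0.265568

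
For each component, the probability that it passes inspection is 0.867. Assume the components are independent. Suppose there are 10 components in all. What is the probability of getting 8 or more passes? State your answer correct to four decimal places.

0.8623

X ~ Binomial(10, 0.867); P(X ≥ 8) = Σ C(10,k) p^k (1−p)^(10−k) over k:
  k=8: C(10,8)·0.867^8·0.133^2 = 0.254137
  k=9: C(10,9)·0.867^9·0.133^1 = 0.368149
  k=10: C(10,10)·0.867^10·0.133^0 = 0.239989
Total = 0.862275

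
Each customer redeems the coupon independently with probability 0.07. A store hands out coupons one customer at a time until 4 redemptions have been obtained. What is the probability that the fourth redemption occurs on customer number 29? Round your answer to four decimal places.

Y = trial on which the fourth success occurs; negative binomial, r=4, p=0.07.
P(Y=29) = C(28,3) · p^4 · (1−p)^25
= 3276 · 2.401e-05 · 0.16296 = 0.012818

0.0128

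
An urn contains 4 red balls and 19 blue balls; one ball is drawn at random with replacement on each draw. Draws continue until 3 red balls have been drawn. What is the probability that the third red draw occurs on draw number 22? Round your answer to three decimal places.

Y = trial on which the third success occurs; negative binomial, r=3, p=0.173913.
P(Y=22) = C(21,2) · p^3 · (1−p)^19
= 210 · 0.0052601 · 0.026515 = 0.02929

0.029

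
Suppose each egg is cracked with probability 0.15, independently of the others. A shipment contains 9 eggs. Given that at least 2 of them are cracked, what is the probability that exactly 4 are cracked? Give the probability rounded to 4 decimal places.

X ~ Binomial(9, 0.15). Want P(X=4 | X≥2) = P(X=4) / P(X≥2).
P(X=4) = C(9,4)·0.15^4·0.85^5 = 0.028303
P(X≥2) = 1 − 0.231617 − 0.367862 = 0.400521
Ratio = 0.028303 / 0.400521 = 0.070665

0.0707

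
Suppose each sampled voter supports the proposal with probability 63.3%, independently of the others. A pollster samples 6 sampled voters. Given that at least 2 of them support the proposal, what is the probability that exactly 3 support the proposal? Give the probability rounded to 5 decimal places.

0.25790

X ~ Binomial(6, 0.633). Want P(X=3 | X≥2) = P(X=3) / P(X≥2).
P(X=3) = C(6,3)·0.633^3·0.367^3 = 0.2507491
P(X≥2) = 1 − 0.0024434 − 0.0252863 = 0.9722703
Ratio = 0.2507491 / 0.9722703 = 0.2579006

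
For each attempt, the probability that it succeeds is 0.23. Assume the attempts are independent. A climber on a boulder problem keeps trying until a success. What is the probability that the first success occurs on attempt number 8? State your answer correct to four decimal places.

0.0369

Geometric (trials to first success), p = 0.23.
P(Y = 8) = (1−p)^7 · p = 0.16049 · 0.23 = 0.036912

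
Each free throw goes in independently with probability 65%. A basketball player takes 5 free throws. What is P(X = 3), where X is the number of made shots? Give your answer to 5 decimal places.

0.33642

X ~ Binomial(n=5, p=0.65).
P(X=3) = C(5,3) · p^3 · (1−p)^2
= 10 · 0.27463 · 0.1225 = 0.3364156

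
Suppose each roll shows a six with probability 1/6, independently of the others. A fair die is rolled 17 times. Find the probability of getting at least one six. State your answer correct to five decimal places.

P(at least one) = 1 − P(none) = 1 − (1 − 0.166667)^17
= 1 − 0.0450732 = 0.9549268

0.95493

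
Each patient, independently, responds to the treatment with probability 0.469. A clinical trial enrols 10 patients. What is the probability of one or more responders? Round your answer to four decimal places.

0.9982

P(at least one) = 1 − P(none) = 1 − (1 − 0.469)^10
= 1 − 0.001782 = 0.998218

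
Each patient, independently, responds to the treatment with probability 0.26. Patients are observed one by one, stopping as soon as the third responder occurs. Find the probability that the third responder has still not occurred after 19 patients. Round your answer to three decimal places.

0.094

Needing more than 19 patients ⇔ fewer than 3 successes in the first 19. With X ~ Binomial(19, 0.26), P(Y > 19) = P(X ≤ 2).
  k=0: C(19,0)·0.26^0·0.74^19 = 0.00328
  k=1: C(19,1)·0.26^1·0.74^18 = 0.02187
  k=2: C(19,2)·0.26^2·0.74^17 = 0.06916
P(X ≤ 2) = 0.09431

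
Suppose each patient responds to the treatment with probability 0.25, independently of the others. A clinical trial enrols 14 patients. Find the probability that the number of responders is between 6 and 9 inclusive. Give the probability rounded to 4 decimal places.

X ~ Binomial(14, 0.25); P(6 ≤ X ≤ 9) = Σ C(14,k) p^k (1−p)^(14−k) over k:
  k=6: C(14,6)·0.25^6·0.75^8 = 0.073398
  k=7: C(14,7)·0.25^7·0.75^7 = 0.027961
  k=8: C(14,8)·0.25^8·0.75^6 = 0.008155
  k=9: C(14,9)·0.25^9·0.75^5 = 0.001812
Total = 0.111327

0.1113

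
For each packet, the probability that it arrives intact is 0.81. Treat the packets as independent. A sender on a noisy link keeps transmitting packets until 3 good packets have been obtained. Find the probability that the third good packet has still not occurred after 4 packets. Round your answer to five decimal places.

0.16564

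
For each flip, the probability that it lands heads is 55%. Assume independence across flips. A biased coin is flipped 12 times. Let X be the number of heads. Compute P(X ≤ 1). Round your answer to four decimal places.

0.0011

X ~ Binomial(12, 0.55); P(X ≤ 1) = Σ C(12,k) p^k (1−p)^(12−k) over k:
  k=0: C(12,0)·0.55^0·0.45^12 = 0.000069
  k=1: C(12,1)·0.55^1·0.45^11 = 0.001011
Total = 0.001080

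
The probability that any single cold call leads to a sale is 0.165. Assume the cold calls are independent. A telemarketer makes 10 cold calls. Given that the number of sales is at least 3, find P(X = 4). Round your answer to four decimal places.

0.2397

X ~ Binomial(10, 0.165). Want P(X=4 | X≥3) = P(X=4) / P(X≥3).
P(X=4) = C(10,4)·0.165^4·0.835^6 = 0.052756
P(X≥3) = 1 − 0.164765 − 0.325583 − 0.289516 = 0.220136
Ratio = 0.052756 / 0.220136 = 0.239653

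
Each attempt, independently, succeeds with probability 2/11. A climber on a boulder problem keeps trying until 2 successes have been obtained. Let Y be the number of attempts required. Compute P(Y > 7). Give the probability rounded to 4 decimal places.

0.6272

Needing more than 7 attempts ⇔ fewer than 2 successes in the first 7. With X ~ Binomial(7, 0.181818), P(Y > 7) = P(X ≤ 1).
  k=0: C(7,0)·0.181818^0·0.818182^7 = 0.245442
  k=1: C(7,1)·0.181818^1·0.818182^6 = 0.381799
P(X ≤ 1) = 0.627241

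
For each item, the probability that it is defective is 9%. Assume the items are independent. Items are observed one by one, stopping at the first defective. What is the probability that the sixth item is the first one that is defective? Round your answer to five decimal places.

Geometric (trials to first success), p = 0.09.
P(Y = 6) = (1−p)^5 · p = 0.62403 · 0.09 = 0.0561629

0.05616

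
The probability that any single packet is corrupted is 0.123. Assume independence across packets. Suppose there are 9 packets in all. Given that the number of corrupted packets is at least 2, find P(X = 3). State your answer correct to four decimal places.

0.2326

X ~ Binomial(9, 0.123). Want P(X=3 | X≥2) = P(X=3) / P(X≥2).
P(X=3) = C(9,3)·0.123^3·0.877^6 = 0.071120
P(X≥2) = 1 − 0.306900 − 0.387386 = 0.305714
Ratio = 0.071120 / 0.305714 = 0.232636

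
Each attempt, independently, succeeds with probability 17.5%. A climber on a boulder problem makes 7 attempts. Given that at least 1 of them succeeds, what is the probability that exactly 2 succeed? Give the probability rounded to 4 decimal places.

X ~ Binomial(7, 0.175). Want P(X=2 | X≥1) = P(X=2) / P(X≥1).
P(X=2) = C(7,2)·0.175^2·0.825^5 = 0.245791
P(X≥1) = 1 − 0.260122 = 0.739878
Ratio = 0.245791 / 0.739878 = 0.332204

0.3322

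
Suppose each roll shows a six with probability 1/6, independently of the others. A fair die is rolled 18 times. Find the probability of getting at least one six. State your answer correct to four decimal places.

P(at least one) = 1 − P(none) = 1 − (1 − 0.166667)^18
= 1 − 0.037561 = 0.962439

0.9624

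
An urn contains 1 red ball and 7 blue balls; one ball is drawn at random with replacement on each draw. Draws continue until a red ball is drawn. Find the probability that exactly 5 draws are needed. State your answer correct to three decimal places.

0.073

Geometric (trials to first success), p = 0.125.
P(Y = 5) = (1−p)^4 · p = 0.58618 · 0.125 = 0.07327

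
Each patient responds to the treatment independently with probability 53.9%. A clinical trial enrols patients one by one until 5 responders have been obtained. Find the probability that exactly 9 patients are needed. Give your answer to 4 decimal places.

0.1438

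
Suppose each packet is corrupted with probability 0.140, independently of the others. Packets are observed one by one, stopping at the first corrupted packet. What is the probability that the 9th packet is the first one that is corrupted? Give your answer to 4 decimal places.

Geometric (trials to first success), p = 0.14.
P(Y = 9) = (1−p)^8 · p = 0.29922 · 0.14 = 0.041891

0.0419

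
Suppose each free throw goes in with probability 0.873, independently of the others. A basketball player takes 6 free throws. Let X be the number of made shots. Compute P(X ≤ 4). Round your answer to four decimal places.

0.1709

X ~ Binomial(6, 0.873); P(X ≤ 4) = Σ C(6,k) p^k (1−p)^(6−k) over k:
  k=0: C(6,0)·0.873^0·0.127^6 = 0.000004
  k=1: C(6,1)·0.873^1·0.127^5 = 0.000173
  k=2: C(6,2)·0.873^2·0.127^4 = 0.002974
  k=3: C(6,3)·0.873^3·0.127^3 = 0.027257
  k=4: C(6,4)·0.873^4·0.127^2 = 0.140526
Total = 0.170934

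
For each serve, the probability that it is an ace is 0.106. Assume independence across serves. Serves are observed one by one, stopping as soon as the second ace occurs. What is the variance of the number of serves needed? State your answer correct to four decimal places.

Y = total serves until the second success; negative binomial with r=2, p=0.106.
Var(Y) = r(1−p)/p² = 2·0.894 / 0.106² = 159.131363

159.1314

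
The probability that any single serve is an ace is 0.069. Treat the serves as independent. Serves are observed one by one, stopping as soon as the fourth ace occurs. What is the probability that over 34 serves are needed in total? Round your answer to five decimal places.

0.79494

Needing more than 34 serves ⇔ fewer than 4 successes in the first 34. With X ~ Binomial(34, 0.069), P(Y > 34) = P(X ≤ 3).
  k=0: C(34,0)·0.069^0·0.931^34 = 0.0879608
  k=1: C(34,1)·0.069^1·0.931^33 = 0.2216499
  k=2: C(34,2)·0.069^2·0.931^32 = 0.2710509
  k=3: C(34,3)·0.069^3·0.931^31 = 0.2142787
P(X ≤ 3) = 0.7949402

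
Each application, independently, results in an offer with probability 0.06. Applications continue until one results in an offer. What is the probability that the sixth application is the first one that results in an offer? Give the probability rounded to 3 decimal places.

Geometric (trials to first success), p = 0.06.
P(Y = 6) = (1−p)^5 · p = 0.7339 · 0.06 = 0.04403

0.044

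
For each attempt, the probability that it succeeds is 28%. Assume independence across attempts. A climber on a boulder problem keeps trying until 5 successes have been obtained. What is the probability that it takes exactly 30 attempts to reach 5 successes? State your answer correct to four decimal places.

Y = trial on which the fifth success occurs; negative binomial, r=5, p=0.28.
P(Y=30) = C(29,4) · p^5 · (1−p)^25
= 23751 · 0.001721 · 0.00027121 = 0.011086

0.0111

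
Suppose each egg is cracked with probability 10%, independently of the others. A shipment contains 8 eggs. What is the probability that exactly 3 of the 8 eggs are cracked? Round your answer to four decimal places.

0.0331

X ~ Binomial(n=8, p=0.10).
P(X=3) = C(8,3) · p^3 · (1−p)^5
= 56 · 0.001 · 0.59049 = 0.033067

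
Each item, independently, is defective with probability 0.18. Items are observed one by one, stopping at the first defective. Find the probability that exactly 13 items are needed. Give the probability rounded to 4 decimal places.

0.0166

Geometric (trials to first success), p = 0.18.
P(Y = 13) = (1−p)^12 · p = 0.09242 · 0.18 = 0.016636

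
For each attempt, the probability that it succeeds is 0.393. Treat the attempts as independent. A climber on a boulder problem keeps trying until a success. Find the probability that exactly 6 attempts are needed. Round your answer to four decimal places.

0.0324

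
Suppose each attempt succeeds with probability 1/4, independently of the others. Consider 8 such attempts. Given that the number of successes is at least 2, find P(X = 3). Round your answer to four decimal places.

X ~ Binomial(8, 0.25). Want P(X=3 | X≥2) = P(X=3) / P(X≥2).
P(X=3) = C(8,3)·0.25^3·0.75^5 = 0.207642
P(X≥2) = 1 − 0.100113 − 0.266968 = 0.632919
Ratio = 0.207642 / 0.632919 = 0.328070

0.3281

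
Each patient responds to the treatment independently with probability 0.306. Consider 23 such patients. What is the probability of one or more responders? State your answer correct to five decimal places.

0.99978

P(at least one) = 1 − P(none) = 1 − (1 − 0.306)^23
= 1 − 0.0002245 = 0.9997755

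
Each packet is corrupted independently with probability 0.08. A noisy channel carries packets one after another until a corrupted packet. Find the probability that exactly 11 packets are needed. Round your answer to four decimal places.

0.0348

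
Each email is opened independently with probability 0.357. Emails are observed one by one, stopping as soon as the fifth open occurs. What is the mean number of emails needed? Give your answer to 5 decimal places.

Y = total emails until the fifth success; negative binomial with r=5, p=0.357.
E[Y] = r / p = 5 / 0.357 = 14.0056022

14.00560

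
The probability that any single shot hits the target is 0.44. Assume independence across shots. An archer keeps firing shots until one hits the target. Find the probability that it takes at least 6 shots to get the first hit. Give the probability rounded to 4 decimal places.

0.0551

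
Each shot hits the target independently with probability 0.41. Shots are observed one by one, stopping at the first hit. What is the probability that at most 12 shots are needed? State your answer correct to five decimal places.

Y = number of shots to the first success; geometric, p = 0.41.
P(Y ≤ 12) = 1 − (1−p)^12 = 1 − 0.0017792 = 0.9982208

0.99822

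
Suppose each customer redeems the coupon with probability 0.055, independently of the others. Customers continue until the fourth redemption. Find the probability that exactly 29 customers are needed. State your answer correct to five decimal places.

0.00729

Y = trial on which the fourth success occurs; negative binomial, r=4, p=0.055.
P(Y=29) = C(28,3) · p^4 · (1−p)^25
= 3276 · 9.1506e-06 · 0.24311 = 0.0072877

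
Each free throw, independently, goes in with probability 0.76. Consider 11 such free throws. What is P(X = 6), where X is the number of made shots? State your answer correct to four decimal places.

0.0709

X ~ Binomial(n=11, p=0.76).
P(X=6) = C(11,6) · p^6 · (1−p)^5
= 462 · 0.1927 · 0.00079626 = 0.070889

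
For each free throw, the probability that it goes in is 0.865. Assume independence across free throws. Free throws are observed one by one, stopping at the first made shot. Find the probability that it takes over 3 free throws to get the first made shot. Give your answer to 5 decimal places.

0.00246

Y = number of free throws to the first success; geometric, p = 0.865.
P(Y > 3) = P(first 3 all fail) = (1−p)^3 = 0.0024604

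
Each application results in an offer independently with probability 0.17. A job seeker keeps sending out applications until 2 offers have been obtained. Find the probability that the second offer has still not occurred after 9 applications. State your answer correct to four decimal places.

0.5315

Needing more than 9 applications ⇔ fewer than 2 successes in the first 9. With X ~ Binomial(9, 0.17), P(Y > 9) = P(X ≤ 1).
  k=0: C(9,0)·0.17^0·0.83^9 = 0.186940
  k=1: C(9,1)·0.17^1·0.83^8 = 0.344601
P(X ≤ 1) = 0.531541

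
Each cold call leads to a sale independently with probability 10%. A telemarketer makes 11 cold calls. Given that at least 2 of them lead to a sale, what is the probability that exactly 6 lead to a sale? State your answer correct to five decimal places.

X ~ Binomial(11, 0.10). Want P(X=6 | X≥2) = P(X=6) / P(X≥2).
P(X=6) = C(11,6)·0.10^6·0.90^5 = 0.0002728
P(X≥2) = 1 − 0.3138106 − 0.3835463 = 0.3026431
Ratio = 0.0002728 / 0.3026431 = 0.0009014

0.00090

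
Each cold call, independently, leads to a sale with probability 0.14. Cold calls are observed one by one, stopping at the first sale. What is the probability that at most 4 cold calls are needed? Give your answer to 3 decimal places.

0.453

Y = number of cold calls to the first success; geometric, p = 0.14.
P(Y ≤ 4) = 1 − (1−p)^4 = 1 − 0.54701 = 0.45299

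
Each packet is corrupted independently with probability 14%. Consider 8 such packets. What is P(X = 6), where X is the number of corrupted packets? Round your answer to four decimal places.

X ~ Binomial(n=8, p=0.14).
P(X=6) = C(8,6) · p^6 · (1−p)^2
= 28 · 7.5295e-06 · 0.7396 = 0.000156

0.0002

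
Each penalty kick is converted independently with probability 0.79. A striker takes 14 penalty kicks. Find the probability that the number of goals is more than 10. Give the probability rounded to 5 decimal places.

0.66341

X ~ Binomial(14, 0.79); P(X ≥ 11) = Σ C(14,k) p^k (1−p)^(14−k) over k:
  k=11: C(14,11)·0.79^11·0.21^3 = 0.2521490
  k=12: C(14,12)·0.79^12·0.21^2 = 0.2371401
  k=13: C(14,13)·0.79^13·0.21^1 = 0.1372459
  k=14: C(14,14)·0.79^14·0.21^0 = 0.0368790
Total = 0.6634141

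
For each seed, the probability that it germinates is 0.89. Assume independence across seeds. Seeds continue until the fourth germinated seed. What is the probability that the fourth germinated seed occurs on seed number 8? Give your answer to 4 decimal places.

0.0032

Y = trial on which the fourth success occurs; negative binomial, r=4, p=0.89.
P(Y=8) = C(7,3) · p^4 · (1−p)^4
= 35 · 0.62742 · 0.00014641 = 0.003215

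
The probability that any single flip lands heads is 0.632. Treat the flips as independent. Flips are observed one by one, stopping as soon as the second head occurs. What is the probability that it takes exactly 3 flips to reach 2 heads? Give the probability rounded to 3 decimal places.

Y = trial on which the second success occurs; negative binomial, r=2, p=0.632.
P(Y=3) = C(2,1) · p^2 · (1−p)^1
= 2 · 0.39942 · 0.368 = 0.29398

0.294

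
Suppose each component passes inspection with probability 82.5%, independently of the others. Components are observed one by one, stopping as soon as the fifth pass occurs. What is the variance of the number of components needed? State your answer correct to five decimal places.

Y = total components until the fifth success; negative binomial with r=5, p=0.825.
Var(Y) = r(1−p)/p² = 5·0.175 / 0.825² = 1.2855831

1.28558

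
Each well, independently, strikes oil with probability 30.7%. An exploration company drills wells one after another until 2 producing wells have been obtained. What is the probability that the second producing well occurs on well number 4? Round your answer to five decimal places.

Y = trial on which the second success occurs; negative binomial, r=2, p=0.307.
P(Y=4) = C(3,1) · p^2 · (1−p)^2
= 3 · 0.094249 · 0.48025 = 0.1357890

0.13579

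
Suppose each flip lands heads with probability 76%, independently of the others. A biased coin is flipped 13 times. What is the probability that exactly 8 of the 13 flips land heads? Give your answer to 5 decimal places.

X ~ Binomial(n=13, p=0.76).
P(X=8) = C(13,8) · p^8 · (1−p)^5
= 1287 · 0.1113 · 0.00079626 = 0.1140627

0.11406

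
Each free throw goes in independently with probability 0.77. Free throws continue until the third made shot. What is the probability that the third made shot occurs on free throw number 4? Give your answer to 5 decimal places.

0.31501

Y = trial on which the third success occurs; negative binomial, r=3, p=0.77.
P(Y=4) = C(3,2) · p^3 · (1−p)^1
= 3 · 0.45653 · 0.23 = 0.3150078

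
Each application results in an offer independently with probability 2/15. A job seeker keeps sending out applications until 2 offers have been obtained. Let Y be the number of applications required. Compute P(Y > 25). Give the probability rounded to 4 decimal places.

Needing more than 25 applications ⇔ fewer than 2 successes in the first 25. With X ~ Binomial(25, 0.133333), P(Y > 25) = P(X ≤ 1).
  k=0: C(25,0)·0.133333^0·0.866667^25 = 0.027945
  k=1: C(25,1)·0.133333^1·0.866667^24 = 0.107480
P(X ≤ 1) = 0.135425

0.1354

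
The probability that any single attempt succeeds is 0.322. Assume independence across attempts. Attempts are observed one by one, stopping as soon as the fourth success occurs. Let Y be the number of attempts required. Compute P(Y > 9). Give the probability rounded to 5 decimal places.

Needing more than 9 attempts ⇔ fewer than 4 successes in the first 9. With X ~ Binomial(9, 0.322), P(Y > 9) = P(X ≤ 3).
  k=0: C(9,0)·0.322^0·0.678^9 = 0.0302738
  k=1: C(9,1)·0.322^1·0.678^8 = 0.1294005
  k=2: C(9,2)·0.322^2·0.678^7 = 0.2458228
  k=3: C(9,3)·0.322^3·0.678^6 = 0.2724113
P(X ≤ 3) = 0.6779083

0.67791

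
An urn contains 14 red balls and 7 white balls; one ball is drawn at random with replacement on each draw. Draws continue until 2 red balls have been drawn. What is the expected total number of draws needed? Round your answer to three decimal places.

Y = total draws until the second success; negative binomial with r=2, p=0.666667.
E[Y] = r / p = 2 / 0.666667 = 3.00000

3.000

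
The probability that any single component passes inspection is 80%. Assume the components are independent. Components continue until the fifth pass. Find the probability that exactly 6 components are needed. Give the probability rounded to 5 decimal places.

0.32768

Y = trial on which the fifth success occurs; negative binomial, r=5, p=0.80.
P(Y=6) = C(5,4) · p^5 · (1−p)^1
= 5 · 0.32768 · 0.2 = 0.3276800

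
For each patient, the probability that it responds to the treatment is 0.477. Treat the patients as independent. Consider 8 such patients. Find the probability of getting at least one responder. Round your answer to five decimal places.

0.99440

P(at least one) = 1 − P(none) = 1 − (1 − 0.477)^8
= 1 − 0.0055978 = 0.9944022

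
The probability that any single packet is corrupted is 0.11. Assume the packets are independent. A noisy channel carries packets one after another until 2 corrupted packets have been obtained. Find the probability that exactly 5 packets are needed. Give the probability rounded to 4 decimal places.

0.0341

Y = trial on which the second success occurs; negative binomial, r=2, p=0.11.
P(Y=5) = C(4,1) · p^2 · (1−p)^3
= 4 · 0.0121 · 0.70497 = 0.034120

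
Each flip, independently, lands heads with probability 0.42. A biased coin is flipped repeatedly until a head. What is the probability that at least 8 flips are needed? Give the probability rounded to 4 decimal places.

0.0221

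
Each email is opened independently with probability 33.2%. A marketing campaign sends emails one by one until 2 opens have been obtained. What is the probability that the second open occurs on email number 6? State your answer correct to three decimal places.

0.110

Y = trial on which the second success occurs; negative binomial, r=2, p=0.332.
P(Y=6) = C(5,1) · p^2 · (1−p)^4
= 5 · 0.11022 · 0.19912 = 0.10974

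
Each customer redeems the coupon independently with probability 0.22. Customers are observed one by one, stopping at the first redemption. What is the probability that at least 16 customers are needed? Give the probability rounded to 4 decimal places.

0.0241

Y = number of customers to the first success; geometric, p = 0.22.
P(Y > 15) = P(first 15 all fail) = (1−p)^15 = 0.024067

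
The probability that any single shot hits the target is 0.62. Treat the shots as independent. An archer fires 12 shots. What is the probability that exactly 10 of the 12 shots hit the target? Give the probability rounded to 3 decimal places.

0.080

X ~ Binomial(n=12, p=0.62).
P(X=10) = C(12,10) · p^10 · (1−p)^2
= 66 · 0.008393 · 0.1444 = 0.07999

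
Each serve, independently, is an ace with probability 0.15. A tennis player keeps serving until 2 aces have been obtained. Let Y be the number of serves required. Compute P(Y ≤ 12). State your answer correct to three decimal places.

Finishing within 12 serves ⇔ at least 2 successes in the first 12. With X ~ Binomial(12, 0.15), P(Y ≤ 12) = 1 − P(X ≤ 1).
  k=0: C(12,0)·0.15^0·0.85^12 = 0.14224
  k=1: C(12,1)·0.15^1·0.85^11 = 0.30122
1 − 0.44346 = 0.55654

0.557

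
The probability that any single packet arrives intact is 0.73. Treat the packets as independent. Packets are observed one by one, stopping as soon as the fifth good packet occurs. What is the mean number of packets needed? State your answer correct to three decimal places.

6.849

Y = total packets until the fifth success; negative binomial with r=5, p=0.73.
E[Y] = r / p = 5 / 0.73 = 6.84932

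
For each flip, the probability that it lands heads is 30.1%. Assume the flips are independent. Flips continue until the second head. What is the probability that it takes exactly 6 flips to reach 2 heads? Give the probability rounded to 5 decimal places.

0.10815

Y = trial on which the second success occurs; negative binomial, r=2, p=0.301.
P(Y=6) = C(5,1) · p^2 · (1−p)^4
= 5 · 0.090601 · 0.23873 = 0.1081463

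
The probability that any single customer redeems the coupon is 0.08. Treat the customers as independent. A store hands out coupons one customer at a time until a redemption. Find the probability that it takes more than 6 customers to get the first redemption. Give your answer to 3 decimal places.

0.606

Y = number of customers to the first success; geometric, p = 0.08.
P(Y > 6) = P(first 6 all fail) = (1−p)^6 = 0.60636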